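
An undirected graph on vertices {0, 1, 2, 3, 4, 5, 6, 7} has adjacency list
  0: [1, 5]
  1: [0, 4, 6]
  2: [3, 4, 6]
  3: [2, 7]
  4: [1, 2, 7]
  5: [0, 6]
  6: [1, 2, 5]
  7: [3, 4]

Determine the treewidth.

A width-2 tree decomposition is:
Bags: B1 = {0, 5, 6}  B2 = {0, 1, 6}  B3 = {1, 2, 6}  B4 = {1, 2, 4}  B5 = {2, 3, 4}  B6 = {3, 4, 7}
Tree: B1–B2, B2–B3, B3–B4, B4–B5, B5–B6
The largest bag has 3 vertices, giving width 2; this decomposition certifies tw(G) ≤ 2. The edges 5–0–1–6–5 form a cycle, so G is not a tree and its treewidth is at least 2. Therefore the treewidth is 2.

2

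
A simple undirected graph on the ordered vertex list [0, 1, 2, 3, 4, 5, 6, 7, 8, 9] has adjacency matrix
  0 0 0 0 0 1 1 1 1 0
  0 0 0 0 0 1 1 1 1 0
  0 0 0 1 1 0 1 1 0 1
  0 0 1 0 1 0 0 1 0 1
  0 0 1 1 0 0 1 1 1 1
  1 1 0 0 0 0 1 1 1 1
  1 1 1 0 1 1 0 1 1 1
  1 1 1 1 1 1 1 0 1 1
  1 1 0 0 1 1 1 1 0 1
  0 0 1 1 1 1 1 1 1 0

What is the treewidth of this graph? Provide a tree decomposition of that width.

Every bag has size at most 5, so the width is 5 − 1 = 4 and tw(G) ≤ 4. On the other hand G contains the 5-clique {2, 3, 4, 7, 9}. A clique must lie in a single bag of any decomposition, so no decomposition can have width below 4. Hence tw(G) = 4 exactly.

Treewidth 4.
Bags: B1 = {4, 6, 7, 8, 9}  B2 = {5, 6, 7, 8, 9}  B3 = {0, 5, 6, 7, 8}  B4 = {2, 4, 6, 7, 9}  B5 = {2, 3, 4, 7, 9}  B6 = {1, 5, 6, 7, 8}
Tree: B1–B2, B2–B3, B1–B4, B4–B5, B3–B6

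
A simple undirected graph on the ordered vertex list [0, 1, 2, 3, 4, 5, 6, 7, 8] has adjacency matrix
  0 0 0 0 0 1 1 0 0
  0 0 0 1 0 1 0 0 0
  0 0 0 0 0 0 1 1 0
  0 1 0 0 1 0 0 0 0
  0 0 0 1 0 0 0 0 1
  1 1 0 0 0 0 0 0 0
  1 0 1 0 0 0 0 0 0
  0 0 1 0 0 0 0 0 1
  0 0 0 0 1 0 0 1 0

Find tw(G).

A width-2 tree decomposition is:
Bags: B1 = {0, 5, 6}  B2 = {2, 5, 6}  B3 = {2, 5, 7}  B4 = {5, 7, 8}  B5 = {4, 5, 8}  B6 = {3, 4, 5}  B7 = {1, 3, 5}
Tree: B1–B2, B2–B3, B3–B4, B4–B5, B5–B6, B6–B7
Every bag has size at most 3, so the width is 3 − 1 = 2 and tw(G) ≤ 2. For the lower bound, G contains the cycle 5–0–6–2–7–8–4–3–1–5, so G is not a forest; only forests have treewidth ≤ 1, hence tw(G) ≥ 2. Hence tw(G) = 2 exactly.

2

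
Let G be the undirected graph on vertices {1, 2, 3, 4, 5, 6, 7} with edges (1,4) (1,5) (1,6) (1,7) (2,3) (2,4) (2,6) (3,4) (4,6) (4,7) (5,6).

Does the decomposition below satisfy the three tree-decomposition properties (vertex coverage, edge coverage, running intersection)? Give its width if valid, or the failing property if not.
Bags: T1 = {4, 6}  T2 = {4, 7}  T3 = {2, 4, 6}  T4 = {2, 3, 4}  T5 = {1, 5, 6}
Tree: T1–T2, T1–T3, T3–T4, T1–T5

A tree decomposition must satisfy three properties: every vertex lies in some bag; for every edge, both endpoints lie together in some bag; and for every vertex, the bags containing it form a connected subtree. Here edge (1,4) lies in no bag, so the decomposition is invalid.

No — edge (1,4) lies in no bag.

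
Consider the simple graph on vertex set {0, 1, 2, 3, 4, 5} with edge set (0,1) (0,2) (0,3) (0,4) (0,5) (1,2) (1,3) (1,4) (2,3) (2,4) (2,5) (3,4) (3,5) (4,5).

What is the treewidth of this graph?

A width-4 tree decomposition is:
Bags: B1 = {0, 1, 2, 3, 4}  B2 = {0, 2, 3, 4, 5}
Tree: B1–B2
Every bag has size at most 5, so the width is 5 − 1 = 4 and tw(G) ≤ 4. For the lower bound, the 5 vertices {0, 1, 2, 3, 4} are pairwise adjacent, and any tree decomposition puts a clique entirely inside one bag — forcing width ≥ 4. The upper and lower bounds meet at 4, so that is the treewidth.

4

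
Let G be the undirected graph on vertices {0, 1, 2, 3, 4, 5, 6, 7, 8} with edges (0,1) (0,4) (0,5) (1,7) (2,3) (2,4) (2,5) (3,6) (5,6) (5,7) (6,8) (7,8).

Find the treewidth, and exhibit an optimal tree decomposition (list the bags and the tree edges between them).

Every bag has size at most 4, so the width is 4 − 1 = 3 and tw(G) ≤ 3. For the lower bound: the 4 vertex sets {1,7,8}, {0}, {5}, {2,3,4,6} are disjoint, each induces a connected subgraph, and every pair is joined by at least one edge of G. Contracting each set to a single vertex therefore yields K_{4} as a minor, and since treewidth is minor-monotone, tw(G) ≥ tw(K_{4}) = 3. Therefore the treewidth is 3.

Treewidth 3.
Bags: B1 = {0, 1, 7, 8}  B2 = {0, 5, 7, 8}  B3 = {0, 5, 6, 8}  B4 = {0, 4, 5, 6}  B5 = {2, 4, 5, 6}  B6 = {2, 3, 4, 6}
Tree: B1–B2, B2–B3, B3–B4, B4–B5, B5–B6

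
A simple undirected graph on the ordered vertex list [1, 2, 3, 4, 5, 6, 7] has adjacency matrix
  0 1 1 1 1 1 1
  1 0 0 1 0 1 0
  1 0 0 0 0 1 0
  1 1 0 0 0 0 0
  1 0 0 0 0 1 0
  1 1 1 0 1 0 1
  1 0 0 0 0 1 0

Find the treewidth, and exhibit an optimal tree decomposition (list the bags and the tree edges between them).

The largest bag has 3 vertices, giving width 2; this decomposition certifies tw(G) ≤ 2. For the lower bound, the 3 vertices {1, 2, 4} are pairwise adjacent, and any tree decomposition puts a clique entirely inside one bag — forcing width ≥ 2. Hence tw(G) = 2 exactly.

Treewidth 2.
Bags: B1 = {1, 3, 6}  B2 = {1, 2, 6}  B3 = {1, 2, 4}  B4 = {1, 6, 7}  B5 = {1, 5, 6}
Tree: B1–B2, B2–B3, B1–B4, B2–B5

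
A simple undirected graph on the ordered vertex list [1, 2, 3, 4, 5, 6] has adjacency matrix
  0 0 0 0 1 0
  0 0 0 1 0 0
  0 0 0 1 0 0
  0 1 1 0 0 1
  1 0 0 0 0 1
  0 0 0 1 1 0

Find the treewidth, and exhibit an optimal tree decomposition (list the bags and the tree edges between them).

Treewidth 1.
One optimal decomposition is:
Bags: B1 = {4, 6}  B2 = {3, 4}  B3 = {2, 4}  B4 = {5, 6}  B5 = {1, 5}
Tree: B1–B2, B1–B3, B1–B4, B4–B5

The largest bag has 2 vertices, giving width 1; this decomposition certifies tw(G) ≤ 1. Any graph with an edge has treewidth ≥ 1, and G has the edge 6–4. Hence tw(G) = 1 exactly.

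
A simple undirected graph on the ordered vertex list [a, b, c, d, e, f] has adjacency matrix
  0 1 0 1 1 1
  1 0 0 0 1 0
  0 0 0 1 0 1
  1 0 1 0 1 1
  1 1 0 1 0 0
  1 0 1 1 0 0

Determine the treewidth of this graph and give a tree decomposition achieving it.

Treewidth 2.
Bags: B1 = {a, d, e}  B2 = {a, d, f}  B3 = {a, b, e}  B4 = {c, d, f}
Tree: B1–B2, B1–B3, B2–B4

Each bag holds 3 vertices, so the decomposition has width 2, which upper-bounds the treewidth. For the lower bound, the 3 vertices {c, d, f} are pairwise adjacent, and any tree decomposition puts a clique entirely inside one bag — forcing width ≥ 2. Combining the bounds, tw(G) = 2.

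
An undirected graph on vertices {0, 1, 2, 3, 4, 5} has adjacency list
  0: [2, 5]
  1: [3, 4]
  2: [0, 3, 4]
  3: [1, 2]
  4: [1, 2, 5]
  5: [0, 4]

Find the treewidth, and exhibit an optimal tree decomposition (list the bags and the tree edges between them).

Treewidth 2.
Bags: B1 = {1, 2, 3}  B2 = {1, 2, 4}  B3 = {0, 2, 4}  B4 = {0, 4, 5}
Tree: B1–B2, B2–B3, B3–B4

Each bag holds 3 vertices, so the decomposition has width 2, which upper-bounds the treewidth. For the lower bound, G contains the cycle 3–1–4–2–3, so G is not a forest; only forests have treewidth ≤ 1, hence tw(G) ≥ 2. Combining the bounds, tw(G) = 2.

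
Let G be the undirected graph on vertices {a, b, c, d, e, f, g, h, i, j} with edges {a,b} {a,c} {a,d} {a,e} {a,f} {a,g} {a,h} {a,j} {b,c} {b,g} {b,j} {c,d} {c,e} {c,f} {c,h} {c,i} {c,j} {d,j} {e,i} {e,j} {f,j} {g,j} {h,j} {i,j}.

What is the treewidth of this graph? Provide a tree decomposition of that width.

Every bag has size at most 4, so the width is 4 − 1 = 3 and tw(G) ≤ 3. On the other hand G contains the 4-clique {a, b, g, j}. A clique must lie in a single bag of any decomposition, so no decomposition can have width below 3. Hence tw(G) = 3 exactly.

Treewidth 3.
One such decomposition:
Bags: B1 = {a, b, c, j}  B2 = {a, c, h, j}  B3 = {a, c, d, j}  B4 = {a, c, e, j}  B5 = {c, e, i, j}  B6 = {a, b, g, j}  B7 = {a, c, f, j}
Tree: B1–B2, B1–B3, B1–B4, B4–B5, B1–B6, B2–B7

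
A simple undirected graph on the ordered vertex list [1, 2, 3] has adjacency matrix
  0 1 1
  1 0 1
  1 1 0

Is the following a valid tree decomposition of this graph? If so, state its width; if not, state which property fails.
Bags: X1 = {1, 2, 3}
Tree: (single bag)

Yes; width 2.

Checking the three conditions: (i) the bags cover all of {1, 2, 3}; (ii) for each edge, some bag contains both endpoints; (iii) the bags containing any fixed vertex form a subtree. All hold, so the decomposition is valid with width 3 − 1 = 2.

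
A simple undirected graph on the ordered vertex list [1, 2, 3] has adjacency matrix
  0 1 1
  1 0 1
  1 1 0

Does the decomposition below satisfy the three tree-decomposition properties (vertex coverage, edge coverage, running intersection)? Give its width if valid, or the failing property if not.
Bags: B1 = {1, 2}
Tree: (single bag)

No — vertex 3 appears in no bag.

A tree decomposition must satisfy three properties: every vertex lies in some bag; for every edge, both endpoints lie together in some bag; and for every vertex, the bags containing it form a connected subtree. Here vertex 3 appears in no bag, so the decomposition is invalid.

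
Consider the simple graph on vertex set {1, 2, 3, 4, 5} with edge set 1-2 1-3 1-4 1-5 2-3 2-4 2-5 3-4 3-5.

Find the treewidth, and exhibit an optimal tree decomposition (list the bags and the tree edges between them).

Every bag has size at most 4, so the width is 4 − 1 = 3 and tw(G) ≤ 3. Conversely, {1, 2, 3, 4} is a clique of size 4, and the vertices of any clique must share a bag in every tree decomposition; so some bag has ≥ 4 vertices and tw(G) ≥ 3. Combining the bounds, tw(G) = 3.

Treewidth 3.
One such decomposition:
Bags: B1 = {1, 2, 3, 5}  B2 = {1, 2, 3, 4}
Tree: B1–B2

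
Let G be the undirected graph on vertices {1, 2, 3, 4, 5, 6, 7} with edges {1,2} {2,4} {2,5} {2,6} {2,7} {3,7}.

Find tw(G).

1

A width-1 tree decomposition is:
Bags: B1 = {2, 4}  B2 = {1, 2}  B3 = {2, 7}  B4 = {3, 7}  B5 = {2, 6}  B6 = {2, 5}
Tree: B1–B2, B2–B3, B3–B4, B1–B5, B2–B6
The largest bag has 2 vertices, giving width 1; this decomposition certifies tw(G) ≤ 1. G has an edge, so its treewidth is at least 1. Hence tw(G) = 1 exactly.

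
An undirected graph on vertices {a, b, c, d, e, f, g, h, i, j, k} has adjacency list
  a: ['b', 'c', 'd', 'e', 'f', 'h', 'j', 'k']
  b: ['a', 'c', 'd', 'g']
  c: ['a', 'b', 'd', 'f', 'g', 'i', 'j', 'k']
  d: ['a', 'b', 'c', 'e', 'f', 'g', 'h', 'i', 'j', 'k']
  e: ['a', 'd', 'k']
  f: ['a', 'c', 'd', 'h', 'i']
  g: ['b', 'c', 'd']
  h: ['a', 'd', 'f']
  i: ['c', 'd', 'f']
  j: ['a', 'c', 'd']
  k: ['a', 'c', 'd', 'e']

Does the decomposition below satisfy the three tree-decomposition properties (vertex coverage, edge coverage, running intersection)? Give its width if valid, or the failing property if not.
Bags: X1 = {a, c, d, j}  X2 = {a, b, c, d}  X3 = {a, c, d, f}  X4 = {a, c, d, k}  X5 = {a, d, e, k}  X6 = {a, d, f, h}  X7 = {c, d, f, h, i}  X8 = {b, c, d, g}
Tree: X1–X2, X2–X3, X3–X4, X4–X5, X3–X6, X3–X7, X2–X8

No — bags containing vertex h are not connected in the tree.

A tree decomposition must satisfy three properties: every vertex lies in some bag; for every edge, both endpoints lie together in some bag; and for every vertex, the bags containing it form a connected subtree. Here bags containing vertex h are not connected in the tree, so the decomposition is invalid.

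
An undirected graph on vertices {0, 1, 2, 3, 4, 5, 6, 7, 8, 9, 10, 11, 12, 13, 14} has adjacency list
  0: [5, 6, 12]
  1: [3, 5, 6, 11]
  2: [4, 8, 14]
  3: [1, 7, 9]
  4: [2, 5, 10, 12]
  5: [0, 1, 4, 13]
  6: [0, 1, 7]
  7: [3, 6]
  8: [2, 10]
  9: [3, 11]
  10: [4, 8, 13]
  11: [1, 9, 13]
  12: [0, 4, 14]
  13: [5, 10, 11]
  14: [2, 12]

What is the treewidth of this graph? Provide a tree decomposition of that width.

Each bag holds 4 vertices, so the decomposition has width 3, which upper-bounds the treewidth. For the lower bound: the 4 vertex sets {2,8,14}, {10}, {4}, {0,5,12,13} are disjoint, each induces a connected subgraph, and every pair is joined by at least one edge of G. Contracting each set to a single vertex therefore yields K_{4} as a minor, and since treewidth is minor-monotone, tw(G) ≥ tw(K_{4}) = 3. The upper and lower bounds meet at 3, so that is the treewidth.

Treewidth 3.
One such decomposition:
Bags: B1 = {2, 8, 10, 14}  B2 = {2, 4, 10, 14}  B3 = {4, 10, 12, 14}  B4 = {4, 10, 12, 13}  B5 = {4, 5, 12, 13}  B6 = {0, 5, 12, 13}  B7 = {0, 5, 11, 13}  B8 = {0, 1, 5, 11}  B9 = {0, 1, 6, 11}  B10 = {1, 6, 9, 11}  B11 = {1, 3, 6, 9}  B12 = {3, 6, 7, 9}
Tree: B1–B2, B2–B3, B3–B4, B4–B5, B5–B6, B6–B7, B7–B8, B8–B9, B9–B10, B10–B11, B11–B12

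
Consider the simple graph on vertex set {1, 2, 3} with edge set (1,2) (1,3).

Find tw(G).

1

A width-1 tree decomposition is:
Bags: B1 = {1, 3}  B2 = {1, 2}
Tree: B1–B2
The largest bag has 2 vertices, giving width 1; this decomposition certifies tw(G) ≤ 1. Any graph with an edge has treewidth ≥ 1, and G has the edge 1–3. The upper and lower bounds meet at 1, so that is the treewidth.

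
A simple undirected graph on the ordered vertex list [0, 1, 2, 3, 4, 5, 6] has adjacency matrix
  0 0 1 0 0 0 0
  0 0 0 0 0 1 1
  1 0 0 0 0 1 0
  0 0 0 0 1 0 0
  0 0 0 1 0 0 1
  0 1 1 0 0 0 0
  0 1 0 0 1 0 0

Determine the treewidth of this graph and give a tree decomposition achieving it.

Treewidth 1.
One such decomposition:
Bags: B1 = {3, 4}  B2 = {4, 6}  B3 = {1, 6}  B4 = {1, 5}  B5 = {2, 5}  B6 = {0, 2}
Tree: B1–B2, B2–B3, B3–B4, B4–B5, B5–B6

Each bag holds 2 vertices, so the decomposition has width 1, which upper-bounds the treewidth. Any graph with an edge has treewidth ≥ 1, and G has the edge 3–4. Therefore the treewidth is 1.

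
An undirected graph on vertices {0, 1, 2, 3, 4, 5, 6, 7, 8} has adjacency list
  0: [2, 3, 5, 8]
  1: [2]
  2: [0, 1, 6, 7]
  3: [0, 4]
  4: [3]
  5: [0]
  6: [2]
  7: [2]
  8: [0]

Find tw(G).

1

A width-1 tree decomposition is:
Bags: B1 = {0, 2}  B2 = {2, 7}  B3 = {0, 8}  B4 = {0, 5}  B5 = {1, 2}  B6 = {0, 3}  B7 = {3, 4}  B8 = {2, 6}
Tree: B1–B2, B1–B3, B3–B4, B1–B5, B3–B6, B6–B7, B2–B8
The largest bag has 2 vertices, giving width 1; this decomposition certifies tw(G) ≤ 1. G has an edge, so its treewidth is at least 1. Hence tw(G) = 1 exactly.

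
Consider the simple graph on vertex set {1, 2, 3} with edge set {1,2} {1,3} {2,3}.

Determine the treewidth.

A width-2 tree decomposition is:
Bags: B1 = {1, 2, 3}
Tree: (single bag)
With just one bag of size 3, the width is 3 − 1 = 2, so tw(G) ≤ 2. For the lower bound, the 3 vertices {1, 2, 3} are pairwise adjacent, and any tree decomposition puts a clique entirely inside one bag — forcing width ≥ 2. Therefore the treewidth is 2.

2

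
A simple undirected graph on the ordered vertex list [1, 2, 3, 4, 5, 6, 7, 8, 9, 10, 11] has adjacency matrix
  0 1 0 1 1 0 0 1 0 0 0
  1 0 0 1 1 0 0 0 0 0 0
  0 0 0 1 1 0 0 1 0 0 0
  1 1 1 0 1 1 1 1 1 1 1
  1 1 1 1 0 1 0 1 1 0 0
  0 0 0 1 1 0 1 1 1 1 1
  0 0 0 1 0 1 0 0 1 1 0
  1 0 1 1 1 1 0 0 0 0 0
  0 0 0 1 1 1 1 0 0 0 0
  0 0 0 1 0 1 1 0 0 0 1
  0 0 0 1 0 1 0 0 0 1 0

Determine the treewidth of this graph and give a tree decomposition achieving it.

Every bag has size at most 4, so the width is 4 − 1 = 3 and tw(G) ≤ 3. Conversely, {4, 6, 10, 11} is a clique of size 4, and the vertices of any clique must share a bag in every tree decomposition; so some bag has ≥ 4 vertices and tw(G) ≥ 3. The upper and lower bounds meet at 3, so that is the treewidth.

Treewidth 3.
One such decomposition:
Bags: B1 = {4, 6, 7, 9}  B2 = {4, 5, 6, 9}  B3 = {4, 5, 6, 8}  B4 = {4, 6, 7, 10}  B5 = {1, 4, 5, 8}  B6 = {1, 2, 4, 5}  B7 = {4, 6, 10, 11}  B8 = {3, 4, 5, 8}
Tree: B1–B2, B2–B3, B1–B4, B3–B5, B5–B6, B4–B7, B3–B8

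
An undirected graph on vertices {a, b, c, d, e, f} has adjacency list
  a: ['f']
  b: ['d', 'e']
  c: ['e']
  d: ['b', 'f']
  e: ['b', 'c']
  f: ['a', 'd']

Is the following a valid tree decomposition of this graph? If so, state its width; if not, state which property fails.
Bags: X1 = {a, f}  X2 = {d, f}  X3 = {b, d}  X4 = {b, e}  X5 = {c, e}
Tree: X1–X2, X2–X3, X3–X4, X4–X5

Yes; width 1.

Vertex coverage: the bags together contain {a, b, c, d, e, f}, the full vertex set. Edge coverage: each edge of G has both endpoints in at least one bag. Running intersection: for every vertex, the bags containing it form a connected subtree. All three properties hold, so this is a valid tree decomposition of width max|bag| − 1 = 1, and hence tw(G) ≤ 1.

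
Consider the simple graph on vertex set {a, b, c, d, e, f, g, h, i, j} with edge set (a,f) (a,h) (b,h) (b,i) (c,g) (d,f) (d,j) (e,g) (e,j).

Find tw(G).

A width-1 tree decomposition is:
Bags: B1 = {b, i}  B2 = {b, h}  B3 = {a, h}  B4 = {a, f}  B5 = {d, f}  B6 = {d, j}  B7 = {e, j}  B8 = {e, g}  B9 = {c, g}
Tree: B1–B2, B2–B3, B3–B4, B4–B5, B5–B6, B6–B7, B7–B8, B8–B9
Every bag has size at most 2, so the width is 2 − 1 = 1 and tw(G) ≤ 1. G has an edge, so its treewidth is at least 1. Combining the bounds, tw(G) = 1.

1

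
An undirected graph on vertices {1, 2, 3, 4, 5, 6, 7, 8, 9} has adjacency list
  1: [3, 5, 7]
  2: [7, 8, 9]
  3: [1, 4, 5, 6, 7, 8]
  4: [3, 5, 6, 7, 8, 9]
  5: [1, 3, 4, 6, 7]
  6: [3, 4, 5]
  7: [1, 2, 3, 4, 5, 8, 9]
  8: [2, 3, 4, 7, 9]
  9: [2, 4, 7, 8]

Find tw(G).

A width-3 tree decomposition is:
Bags: B1 = {3, 4, 5, 7}  B2 = {1, 3, 5, 7}  B3 = {3, 4, 7, 8}  B4 = {3, 4, 5, 6}  B5 = {4, 7, 8, 9}  B6 = {2, 7, 8, 9}
Tree: B1–B2, B1–B3, B1–B4, B3–B5, B5–B6
Each bag holds 4 vertices, so the decomposition has width 3, which upper-bounds the treewidth. On the other hand G contains the 4-clique {3, 4, 5, 6}. A clique must lie in a single bag of any decomposition, so no decomposition can have width below 3. Therefore the treewidth is 3.

3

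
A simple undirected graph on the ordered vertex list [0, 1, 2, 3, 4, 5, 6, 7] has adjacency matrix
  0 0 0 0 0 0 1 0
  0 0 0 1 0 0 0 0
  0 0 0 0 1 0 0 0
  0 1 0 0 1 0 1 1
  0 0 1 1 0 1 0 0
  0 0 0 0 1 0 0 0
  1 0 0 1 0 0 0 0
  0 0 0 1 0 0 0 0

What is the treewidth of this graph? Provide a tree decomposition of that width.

Each bag holds 2 vertices, so the decomposition has width 1, which upper-bounds the treewidth. Since G has at least one edge (e.g. 4–3), it is not an edgeless graph, so tw(G) ≥ 1. Therefore the treewidth is 1.

Treewidth 1.
One such decomposition:
Bags: B1 = {3, 4}  B2 = {3, 6}  B3 = {1, 3}  B4 = {4, 5}  B5 = {2, 4}  B6 = {3, 7}  B7 = {0, 6}
Tree: B1–B2, B2–B3, B1–B4, B1–B5, B2–B6, B2–B7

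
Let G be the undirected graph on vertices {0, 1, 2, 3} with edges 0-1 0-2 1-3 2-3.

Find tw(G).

A width-2 tree decomposition is:
Bags: B1 = {0, 1, 3}  B2 = {0, 2, 3}
Tree: B1–B2
Each bag holds 3 vertices, so the decomposition has width 2, which upper-bounds the treewidth. Since 0–1–3–2–0 is a cycle in G, G is not acyclic. Forests are exactly the graphs of treewidth ≤ 1, so tw(G) ≥ 2. Therefore the treewidth is 2.

2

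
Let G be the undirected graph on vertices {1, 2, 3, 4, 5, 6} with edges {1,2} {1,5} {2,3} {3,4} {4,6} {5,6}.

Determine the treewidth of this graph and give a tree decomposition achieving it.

The largest bag has 3 vertices, giving width 2; this decomposition certifies tw(G) ≤ 2. The edges 2–1–5–6–4–3–2 form a cycle, so G is not a tree and its treewidth is at least 2. Therefore the treewidth is 2.

Treewidth 2.
One optimal decomposition is:
Bags: B1 = {1, 2, 5}  B2 = {2, 5, 6}  B3 = {2, 4, 6}  B4 = {2, 3, 4}
Tree: B1–B2, B2–B3, B3–B4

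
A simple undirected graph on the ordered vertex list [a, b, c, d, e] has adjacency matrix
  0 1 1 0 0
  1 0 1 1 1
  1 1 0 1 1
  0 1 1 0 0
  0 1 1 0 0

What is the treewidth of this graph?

A width-2 tree decomposition is:
Bags: B1 = {b, c, d}  B2 = {a, b, c}  B3 = {b, c, e}
Tree: B1–B2, B2–B3
Every bag has size at most 3, so the width is 3 − 1 = 2 and tw(G) ≤ 2. For the lower bound, the 3 vertices {b, c, d} are pairwise adjacent, and any tree decomposition puts a clique entirely inside one bag — forcing width ≥ 2. The upper and lower bounds meet at 2, so that is the treewidth.

2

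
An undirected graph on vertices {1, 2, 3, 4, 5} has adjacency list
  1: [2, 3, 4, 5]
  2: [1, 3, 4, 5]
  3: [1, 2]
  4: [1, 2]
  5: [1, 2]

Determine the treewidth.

A width-2 tree decomposition is:
Bags: B1 = {1, 2, 4}  B2 = {1, 2, 5}  B3 = {1, 2, 3}
Tree: B1–B2, B2–B3
The largest bag has 3 vertices, giving width 2; this decomposition certifies tw(G) ≤ 2. For the lower bound, the 3 vertices {1, 2, 3} are pairwise adjacent, and any tree decomposition puts a clique entirely inside one bag — forcing width ≥ 2. Combining the bounds, tw(G) = 2.

2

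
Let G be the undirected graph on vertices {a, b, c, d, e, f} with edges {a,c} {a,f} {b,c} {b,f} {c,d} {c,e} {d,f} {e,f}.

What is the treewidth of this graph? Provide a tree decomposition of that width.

The largest bag has 3 vertices, giving width 2; this decomposition certifies tw(G) ≤ 2. Since e–f–b–c–e is a cycle in G, G is not acyclic. Forests are exactly the graphs of treewidth ≤ 1, so tw(G) ≥ 2. The upper and lower bounds meet at 2, so that is the treewidth.

Treewidth 2.
One such decomposition:
Bags: B1 = {c, e, f}  B2 = {b, c, f}  B3 = {c, d, f}  B4 = {a, c, f}
Tree: B1–B2, B2–B3, B3–B4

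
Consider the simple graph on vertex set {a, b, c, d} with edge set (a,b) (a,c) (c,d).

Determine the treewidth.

A width-1 tree decomposition is:
Bags: B1 = {a, c}  B2 = {c, d}  B3 = {a, b}
Tree: B1–B2, B1–B3
Each bag holds 2 vertices, so the decomposition has width 1, which upper-bounds the treewidth. Since G has at least one edge (e.g. a–c), it is not an edgeless graph, so tw(G) ≥ 1. Therefore the treewidth is 1.

1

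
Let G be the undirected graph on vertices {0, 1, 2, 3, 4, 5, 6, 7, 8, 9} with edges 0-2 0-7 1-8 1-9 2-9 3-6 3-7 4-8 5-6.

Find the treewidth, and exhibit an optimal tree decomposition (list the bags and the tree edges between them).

Treewidth 1.
One such decomposition:
Bags: B1 = {4, 8}  B2 = {1, 8}  B3 = {1, 9}  B4 = {2, 9}  B5 = {0, 2}  B6 = {0, 7}  B7 = {3, 7}  B8 = {3, 6}  B9 = {5, 6}
Tree: B1–B2, B2–B3, B3–B4, B4–B5, B5–B6, B6–B7, B7–B8, B8–B9

The largest bag has 2 vertices, giving width 1; this decomposition certifies tw(G) ≤ 1. Since G has at least one edge (e.g. 4–8), it is not an edgeless graph, so tw(G) ≥ 1. The upper and lower bounds meet at 1, so that is the treewidth.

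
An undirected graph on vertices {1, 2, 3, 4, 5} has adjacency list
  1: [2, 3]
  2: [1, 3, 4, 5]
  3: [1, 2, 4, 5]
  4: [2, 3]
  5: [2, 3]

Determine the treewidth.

A width-2 tree decomposition is:
Bags: B1 = {2, 3, 4}  B2 = {1, 2, 3}  B3 = {2, 3, 5}
Tree: B1–B2, B2–B3
Each bag holds 3 vertices, so the decomposition has width 2, which upper-bounds the treewidth. Conversely, {1, 2, 3} is a clique of size 3, and the vertices of any clique must share a bag in every tree decomposition; so some bag has ≥ 3 vertices and tw(G) ≥ 2. Combining the bounds, tw(G) = 2.

2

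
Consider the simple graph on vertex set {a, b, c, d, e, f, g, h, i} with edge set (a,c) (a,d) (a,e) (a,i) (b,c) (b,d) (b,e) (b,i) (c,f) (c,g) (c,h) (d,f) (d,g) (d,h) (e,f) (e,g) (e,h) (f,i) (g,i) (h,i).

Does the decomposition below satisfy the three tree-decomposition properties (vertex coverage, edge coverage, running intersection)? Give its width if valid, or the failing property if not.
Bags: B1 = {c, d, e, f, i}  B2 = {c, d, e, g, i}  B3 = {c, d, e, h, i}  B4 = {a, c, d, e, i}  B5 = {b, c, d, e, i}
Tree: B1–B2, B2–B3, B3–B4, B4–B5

Yes; width 4.

Vertex coverage: the bags together contain {a, b, c, d, e, f, g, h, i}, the full vertex set. Edge coverage: each edge of G has both endpoints in at least one bag. Running intersection: for every vertex, the bags containing it form a connected subtree. All three properties hold, so this is a valid tree decomposition of width max|bag| − 1 = 4, and hence tw(G) ≤ 4.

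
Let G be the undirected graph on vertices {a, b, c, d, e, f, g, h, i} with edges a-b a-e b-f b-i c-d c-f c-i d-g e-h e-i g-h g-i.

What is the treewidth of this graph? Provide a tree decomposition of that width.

Treewidth 3.
One such decomposition:
Bags: B1 = {d, e, g, h}  B2 = {d, e, g, i}  B3 = {c, d, e, i}  B4 = {a, c, e, i}  B5 = {a, b, c, i}  B6 = {a, b, c, f}
Tree: B1–B2, B2–B3, B3–B4, B4–B5, B5–B6

Every bag has size at most 4, so the width is 4 − 1 = 3 and tw(G) ≤ 3. For the lower bound: the 4 vertex sets {d,g,h}, {e}, {i}, {a,b,c,f} are disjoint, each induces a connected subgraph, and every pair is joined by at least one edge of G. Contracting each set to a single vertex therefore yields K_{4} as a minor, and since treewidth is minor-monotone, tw(G) ≥ tw(K_{4}) = 3. Therefore the treewidth is 3.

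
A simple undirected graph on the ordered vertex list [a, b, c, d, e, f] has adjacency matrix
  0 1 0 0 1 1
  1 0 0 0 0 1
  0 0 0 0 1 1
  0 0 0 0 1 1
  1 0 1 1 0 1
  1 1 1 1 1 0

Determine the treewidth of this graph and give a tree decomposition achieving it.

Treewidth 2.
One optimal decomposition is:
Bags: B1 = {c, e, f}  B2 = {a, e, f}  B3 = {d, e, f}  B4 = {a, b, f}
Tree: B1–B2, B1–B3, B2–B4

The largest bag has 3 vertices, giving width 2; this decomposition certifies tw(G) ≤ 2. On the other hand G contains the 3-clique {d, e, f}. A clique must lie in a single bag of any decomposition, so no decomposition can have width below 2. Combining the bounds, tw(G) = 2.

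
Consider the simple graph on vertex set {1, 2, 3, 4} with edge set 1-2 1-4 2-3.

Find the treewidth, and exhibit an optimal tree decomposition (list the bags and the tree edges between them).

The largest bag has 2 vertices, giving width 1; this decomposition certifies tw(G) ≤ 1. Any graph with an edge has treewidth ≥ 1, and G has the edge 1–2. Hence tw(G) = 1 exactly.

Treewidth 1.
One optimal decomposition is:
Bags: B1 = {1, 2}  B2 = {1, 4}  B3 = {2, 3}
Tree: B1–B2, B1–B3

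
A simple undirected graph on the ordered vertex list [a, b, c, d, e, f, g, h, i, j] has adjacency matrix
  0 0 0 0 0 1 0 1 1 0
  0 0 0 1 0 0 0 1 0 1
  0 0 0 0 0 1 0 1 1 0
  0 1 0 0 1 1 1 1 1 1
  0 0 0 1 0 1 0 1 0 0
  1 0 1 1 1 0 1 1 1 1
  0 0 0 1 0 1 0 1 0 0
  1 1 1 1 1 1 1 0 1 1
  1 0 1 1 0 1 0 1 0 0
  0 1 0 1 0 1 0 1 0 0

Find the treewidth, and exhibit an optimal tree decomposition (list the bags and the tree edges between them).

The largest bag has 4 vertices, giving width 3; this decomposition certifies tw(G) ≤ 3. On the other hand G contains the 4-clique {d, f, g, h}. A clique must lie in a single bag of any decomposition, so no decomposition can have width below 3. Hence tw(G) = 3 exactly.

Treewidth 3.
One such decomposition:
Bags: B1 = {a, f, h, i}  B2 = {c, f, h, i}  B3 = {d, f, h, i}  B4 = {d, f, g, h}  B5 = {d, e, f, h}  B6 = {d, f, h, j}  B7 = {b, d, h, j}
Tree: B1–B2, B1–B3, B3–B4, B4–B5, B5–B6, B6–B7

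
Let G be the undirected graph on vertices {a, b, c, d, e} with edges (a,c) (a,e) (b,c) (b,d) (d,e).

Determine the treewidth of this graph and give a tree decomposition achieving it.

Treewidth 2.
Bags: B1 = {a, c, e}  B2 = {c, d, e}  B3 = {b, c, d}
Tree: B1–B2, B2–B3

The largest bag has 3 vertices, giving width 2; this decomposition certifies tw(G) ≤ 2. Since c–a–e–d–b–c is a cycle in G, G is not acyclic. Forests are exactly the graphs of treewidth ≤ 1, so tw(G) ≥ 2. Hence tw(G) = 2 exactly.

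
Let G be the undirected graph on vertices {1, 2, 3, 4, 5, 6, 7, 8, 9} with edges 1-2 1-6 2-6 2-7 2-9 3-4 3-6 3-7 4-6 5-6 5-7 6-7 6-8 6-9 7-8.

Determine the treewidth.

A width-2 tree decomposition is:
Bags: B1 = {5, 6, 7}  B2 = {2, 6, 7}  B3 = {6, 7, 8}  B4 = {1, 2, 6}  B5 = {3, 6, 7}  B6 = {3, 4, 6}  B7 = {2, 6, 9}
Tree: B1–B2, B1–B3, B2–B4, B1–B5, B5–B6, B2–B7
Each bag holds 3 vertices, so the decomposition has width 2, which upper-bounds the treewidth. For the lower bound, the 3 vertices {1, 2, 6} are pairwise adjacent, and any tree decomposition puts a clique entirely inside one bag — forcing width ≥ 2. Therefore the treewidth is 2.

2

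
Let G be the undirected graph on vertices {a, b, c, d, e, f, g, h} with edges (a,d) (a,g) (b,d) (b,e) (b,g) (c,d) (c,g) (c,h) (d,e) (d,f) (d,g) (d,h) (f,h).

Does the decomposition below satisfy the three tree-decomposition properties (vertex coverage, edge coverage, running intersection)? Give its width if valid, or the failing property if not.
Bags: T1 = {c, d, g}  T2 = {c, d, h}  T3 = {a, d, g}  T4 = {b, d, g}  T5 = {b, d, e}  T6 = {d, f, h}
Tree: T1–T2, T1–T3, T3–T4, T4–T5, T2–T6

Yes; width 2.

Vertex coverage: the bags together contain {a, b, c, d, e, f, g, h}, the full vertex set. Edge coverage: each edge of G has both endpoints in at least one bag. Running intersection: for every vertex, the bags containing it form a connected subtree. All three properties hold, so this is a valid tree decomposition of width max|bag| − 1 = 2, and hence tw(G) ≤ 2.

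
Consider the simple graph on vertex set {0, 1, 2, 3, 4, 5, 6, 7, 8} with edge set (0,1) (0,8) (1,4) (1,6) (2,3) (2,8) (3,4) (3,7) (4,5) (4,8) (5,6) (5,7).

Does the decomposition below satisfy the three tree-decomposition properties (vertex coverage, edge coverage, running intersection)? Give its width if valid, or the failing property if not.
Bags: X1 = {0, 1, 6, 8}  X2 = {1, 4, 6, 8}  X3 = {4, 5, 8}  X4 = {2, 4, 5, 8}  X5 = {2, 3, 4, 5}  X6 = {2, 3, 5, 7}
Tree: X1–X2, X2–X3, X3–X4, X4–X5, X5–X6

A tree decomposition must satisfy three properties: every vertex lies in some bag; for every edge, both endpoints lie together in some bag; and for every vertex, the bags containing it form a connected subtree. Here edge (6,5) lies in no bag, so the decomposition is invalid.

No — edge (6,5) lies in no bag.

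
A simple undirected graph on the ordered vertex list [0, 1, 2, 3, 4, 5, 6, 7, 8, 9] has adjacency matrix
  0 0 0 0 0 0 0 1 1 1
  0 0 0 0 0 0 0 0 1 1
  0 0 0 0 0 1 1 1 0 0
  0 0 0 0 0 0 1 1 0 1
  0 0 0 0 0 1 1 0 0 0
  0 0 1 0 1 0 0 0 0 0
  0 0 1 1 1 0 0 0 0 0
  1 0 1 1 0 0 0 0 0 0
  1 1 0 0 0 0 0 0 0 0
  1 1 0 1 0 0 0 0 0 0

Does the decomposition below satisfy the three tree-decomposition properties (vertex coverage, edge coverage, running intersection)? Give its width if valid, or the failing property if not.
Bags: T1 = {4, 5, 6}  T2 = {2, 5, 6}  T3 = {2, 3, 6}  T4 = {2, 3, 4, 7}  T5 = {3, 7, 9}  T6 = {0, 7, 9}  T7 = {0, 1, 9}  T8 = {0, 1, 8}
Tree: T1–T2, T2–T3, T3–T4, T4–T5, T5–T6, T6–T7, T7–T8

No — bags containing vertex 4 are not connected in the tree.

A tree decomposition must satisfy three properties: every vertex lies in some bag; for every edge, both endpoints lie together in some bag; and for every vertex, the bags containing it form a connected subtree. Here bags containing vertex 4 are not connected in the tree, so the decomposition is invalid.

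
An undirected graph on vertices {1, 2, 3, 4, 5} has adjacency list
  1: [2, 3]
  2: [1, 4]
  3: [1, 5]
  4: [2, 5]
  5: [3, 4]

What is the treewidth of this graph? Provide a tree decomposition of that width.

Each bag holds 3 vertices, so the decomposition has width 2, which upper-bounds the treewidth. For the lower bound, G contains the cycle 3–5–4–2–1–3, so G is not a forest; only forests have treewidth ≤ 1, hence tw(G) ≥ 2. Hence tw(G) = 2 exactly.

Treewidth 2.
One such decomposition:
Bags: B1 = {3, 4, 5}  B2 = {2, 3, 4}  B3 = {1, 2, 3}
Tree: B1–B2, B2–B3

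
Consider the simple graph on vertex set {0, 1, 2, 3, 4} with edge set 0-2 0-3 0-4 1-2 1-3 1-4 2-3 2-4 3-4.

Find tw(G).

A width-3 tree decomposition is:
Bags: B1 = {1, 2, 3, 4}  B2 = {0, 2, 3, 4}
Tree: B1–B2
Every bag has size at most 4, so the width is 4 − 1 = 3 and tw(G) ≤ 3. On the other hand G contains the 4-clique {0, 2, 3, 4}. A clique must lie in a single bag of any decomposition, so no decomposition can have width below 3. The upper and lower bounds meet at 3, so that is the treewidth.

3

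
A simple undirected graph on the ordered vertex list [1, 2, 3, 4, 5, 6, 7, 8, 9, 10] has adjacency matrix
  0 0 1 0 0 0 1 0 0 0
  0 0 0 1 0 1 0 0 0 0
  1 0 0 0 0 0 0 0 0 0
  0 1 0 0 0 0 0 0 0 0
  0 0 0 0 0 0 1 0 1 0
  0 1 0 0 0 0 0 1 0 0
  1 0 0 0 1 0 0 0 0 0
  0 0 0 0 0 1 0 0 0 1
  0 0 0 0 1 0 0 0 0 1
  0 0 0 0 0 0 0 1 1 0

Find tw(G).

A width-1 tree decomposition is:
Bags: B1 = {2, 4}  B2 = {2, 6}  B3 = {6, 8}  B4 = {8, 10}  B5 = {9, 10}  B6 = {5, 9}  B7 = {5, 7}  B8 = {1, 7}  B9 = {1, 3}
Tree: B1–B2, B2–B3, B3–B4, B4–B5, B5–B6, B6–B7, B7–B8, B8–B9
The largest bag has 2 vertices, giving width 1; this decomposition certifies tw(G) ≤ 1. Since G has at least one edge (e.g. 4–2), it is not an edgeless graph, so tw(G) ≥ 1. The upper and lower bounds meet at 1, so that is the treewidth.

1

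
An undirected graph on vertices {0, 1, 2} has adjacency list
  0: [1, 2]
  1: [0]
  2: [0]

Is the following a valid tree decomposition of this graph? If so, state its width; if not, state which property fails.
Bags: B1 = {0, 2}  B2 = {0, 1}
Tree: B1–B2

Checking the three conditions: (i) the bags cover all of {0, 1, 2}; (ii) for each edge, some bag contains both endpoints; (iii) the bags containing any fixed vertex form a subtree. All hold, so the decomposition is valid with width 2 − 1 = 1.

Yes; width 1.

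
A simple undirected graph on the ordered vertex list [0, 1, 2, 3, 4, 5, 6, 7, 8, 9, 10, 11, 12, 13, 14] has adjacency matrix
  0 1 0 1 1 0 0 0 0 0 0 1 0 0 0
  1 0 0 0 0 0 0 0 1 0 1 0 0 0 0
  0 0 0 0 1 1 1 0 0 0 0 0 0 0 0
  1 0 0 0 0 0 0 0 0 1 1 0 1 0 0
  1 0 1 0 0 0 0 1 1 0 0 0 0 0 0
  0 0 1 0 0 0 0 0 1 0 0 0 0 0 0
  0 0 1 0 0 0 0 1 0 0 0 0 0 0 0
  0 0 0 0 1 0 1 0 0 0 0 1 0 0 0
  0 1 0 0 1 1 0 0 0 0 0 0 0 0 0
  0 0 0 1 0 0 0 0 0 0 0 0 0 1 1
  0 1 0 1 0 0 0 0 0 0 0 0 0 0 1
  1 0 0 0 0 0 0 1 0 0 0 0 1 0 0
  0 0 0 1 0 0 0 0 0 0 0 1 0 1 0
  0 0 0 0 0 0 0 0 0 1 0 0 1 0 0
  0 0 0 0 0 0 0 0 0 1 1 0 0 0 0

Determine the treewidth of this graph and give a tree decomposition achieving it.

Treewidth 3.
Bags: B1 = {2, 5, 6, 7}  B2 = {2, 4, 5, 7}  B3 = {4, 5, 7, 8}  B4 = {4, 7, 8, 11}  B5 = {0, 4, 8, 11}  B6 = {0, 1, 8, 11}  B7 = {0, 1, 11, 12}  B8 = {0, 1, 3, 12}  B9 = {1, 3, 10, 12}  B10 = {3, 10, 12, 13}  B11 = {3, 9, 10, 13}  B12 = {9, 10, 13, 14}
Tree: B1–B2, B2–B3, B3–B4, B4–B5, B5–B6, B6–B7, B7–B8, B8–B9, B9–B10, B10–B11, B11–B12

Every bag has size at most 4, so the width is 4 − 1 = 3 and tw(G) ≤ 3. For the lower bound: the 4 vertex sets {2,5,6}, {7}, {4}, {0,1,8,11} are disjoint, each induces a connected subgraph, and every pair is joined by at least one edge of G. Contracting each set to a single vertex therefore yields K_{4} as a minor, and since treewidth is minor-monotone, tw(G) ≥ tw(K_{4}) = 3. Hence tw(G) = 3 exactly.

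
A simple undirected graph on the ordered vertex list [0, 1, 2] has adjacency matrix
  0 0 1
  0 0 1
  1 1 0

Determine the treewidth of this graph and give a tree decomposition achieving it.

Treewidth 1.
One optimal decomposition is:
Bags: B1 = {1, 2}  B2 = {0, 2}
Tree: B1–B2

Every bag has size at most 2, so the width is 2 − 1 = 1 and tw(G) ≤ 1. Since G has at least one edge (e.g. 2–1), it is not an edgeless graph, so tw(G) ≥ 1. The upper and lower bounds meet at 1, so that is the treewidth.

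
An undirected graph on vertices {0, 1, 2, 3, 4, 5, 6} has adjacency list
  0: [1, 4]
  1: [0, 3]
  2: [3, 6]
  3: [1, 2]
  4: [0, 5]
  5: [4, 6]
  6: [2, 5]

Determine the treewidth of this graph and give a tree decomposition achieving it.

Each bag holds 3 vertices, so the decomposition has width 2, which upper-bounds the treewidth. The edges 3–2–6–5–4–0–1–3 form a cycle, so G is not a tree and its treewidth is at least 2. The upper and lower bounds meet at 2, so that is the treewidth.

Treewidth 2.
One such decomposition:
Bags: B1 = {2, 3, 6}  B2 = {3, 5, 6}  B3 = {3, 4, 5}  B4 = {0, 3, 4}  B5 = {0, 1, 3}
Tree: B1–B2, B2–B3, B3–B4, B4–B5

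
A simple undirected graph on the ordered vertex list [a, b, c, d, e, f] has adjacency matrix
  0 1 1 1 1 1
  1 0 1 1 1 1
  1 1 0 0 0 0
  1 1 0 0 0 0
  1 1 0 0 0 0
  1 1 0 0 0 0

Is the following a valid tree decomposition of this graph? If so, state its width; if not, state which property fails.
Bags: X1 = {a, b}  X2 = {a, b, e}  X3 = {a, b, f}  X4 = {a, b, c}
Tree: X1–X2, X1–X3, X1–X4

No — vertex d appears in no bag.

A tree decomposition must satisfy three properties: every vertex lies in some bag; for every edge, both endpoints lie together in some bag; and for every vertex, the bags containing it form a connected subtree. Here vertex d appears in no bag, so the decomposition is invalid.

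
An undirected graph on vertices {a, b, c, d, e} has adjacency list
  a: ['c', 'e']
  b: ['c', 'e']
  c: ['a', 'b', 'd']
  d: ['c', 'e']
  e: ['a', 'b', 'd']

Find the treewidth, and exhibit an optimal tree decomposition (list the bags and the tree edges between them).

Treewidth 2.
One optimal decomposition is:
Bags: B1 = {b, c, e}  B2 = {c, d, e}  B3 = {a, c, e}
Tree: B1–B2, B2–B3

Every bag has size at most 3, so the width is 3 − 1 = 2 and tw(G) ≤ 2. Since e–b–c–d–e is a cycle in G, G is not acyclic. Forests are exactly the graphs of treewidth ≤ 1, so tw(G) ≥ 2. Hence tw(G) = 2 exactly.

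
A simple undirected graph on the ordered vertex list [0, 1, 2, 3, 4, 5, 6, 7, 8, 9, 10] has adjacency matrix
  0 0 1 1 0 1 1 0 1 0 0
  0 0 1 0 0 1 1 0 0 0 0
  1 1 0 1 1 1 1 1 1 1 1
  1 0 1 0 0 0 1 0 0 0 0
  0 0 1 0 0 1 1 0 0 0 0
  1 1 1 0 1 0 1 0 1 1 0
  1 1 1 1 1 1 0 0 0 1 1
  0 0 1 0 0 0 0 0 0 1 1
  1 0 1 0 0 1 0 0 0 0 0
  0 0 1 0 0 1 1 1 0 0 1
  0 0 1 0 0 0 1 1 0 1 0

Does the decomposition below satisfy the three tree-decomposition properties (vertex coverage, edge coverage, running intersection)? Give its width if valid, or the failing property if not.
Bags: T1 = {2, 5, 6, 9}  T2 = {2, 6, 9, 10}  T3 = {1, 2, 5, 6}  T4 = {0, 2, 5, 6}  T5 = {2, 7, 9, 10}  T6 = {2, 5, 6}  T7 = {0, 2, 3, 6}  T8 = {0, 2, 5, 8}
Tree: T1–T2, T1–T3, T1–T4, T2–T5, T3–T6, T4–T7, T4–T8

A tree decomposition must satisfy three properties: every vertex lies in some bag; for every edge, both endpoints lie together in some bag; and for every vertex, the bags containing it form a connected subtree. Here vertex 4 appears in no bag, so the decomposition is invalid.

No — vertex 4 appears in no bag.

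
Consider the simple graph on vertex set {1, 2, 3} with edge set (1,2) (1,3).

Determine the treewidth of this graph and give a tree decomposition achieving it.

Treewidth 1.
Bags: B1 = {1, 2}  B2 = {1, 3}
Tree: B1–B2

Each bag holds 2 vertices, so the decomposition has width 1, which upper-bounds the treewidth. Any graph with an edge has treewidth ≥ 1, and G has the edge 1–2. Therefore the treewidth is 1.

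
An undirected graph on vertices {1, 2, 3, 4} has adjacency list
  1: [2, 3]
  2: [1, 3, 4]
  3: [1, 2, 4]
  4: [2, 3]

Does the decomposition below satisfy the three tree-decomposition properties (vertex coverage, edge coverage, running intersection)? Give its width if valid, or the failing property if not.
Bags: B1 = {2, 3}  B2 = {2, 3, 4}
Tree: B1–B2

A tree decomposition must satisfy three properties: every vertex lies in some bag; for every edge, both endpoints lie together in some bag; and for every vertex, the bags containing it form a connected subtree. Here vertex 1 appears in no bag, so the decomposition is invalid.

No — vertex 1 appears in no bag.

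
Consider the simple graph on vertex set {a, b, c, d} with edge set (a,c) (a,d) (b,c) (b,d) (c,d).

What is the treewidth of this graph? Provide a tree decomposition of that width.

Treewidth 2.
One such decomposition:
Bags: B1 = {b, c, d}  B2 = {a, c, d}
Tree: B1–B2

Every bag has size at most 3, so the width is 3 − 1 = 2 and tw(G) ≤ 2. Conversely, {a, c, d} is a clique of size 3, and the vertices of any clique must share a bag in every tree decomposition; so some bag has ≥ 3 vertices and tw(G) ≥ 2. The upper and lower bounds meet at 2, so that is the treewidth.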